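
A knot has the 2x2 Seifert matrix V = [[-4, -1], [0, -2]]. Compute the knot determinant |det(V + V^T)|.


Step 1: Form V + V^T where V = [[-4, -1], [0, -2]]
  V^T = [[-4, 0], [-1, -2]]
  V + V^T = [[-8, -1], [-1, -4]]
Step 2: det(V + V^T) = (-8)*(-4) - (-1)*(-1)
  = 32 - 1 = 31
Step 3: Knot determinant = |det(V + V^T)| = |31| = 31

31


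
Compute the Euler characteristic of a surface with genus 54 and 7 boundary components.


chi = 2 - 2g - b
= 2 - 2*54 - 7
= 2 - 108 - 7 = -113

-113


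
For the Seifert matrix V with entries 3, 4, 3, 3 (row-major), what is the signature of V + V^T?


Step 1: V + V^T = [[6, 7], [7, 6]]
Step 2: trace = 12, det = -13
Step 3: Discriminant = 12^2 - 4*(-13) = 196
Step 4: Eigenvalues: 13, -1
Step 5: Signature = (# positive eigenvalues) - (# negative eigenvalues) = 0

0


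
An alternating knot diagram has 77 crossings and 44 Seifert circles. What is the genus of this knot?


For alternating knots, g = (c - s + 1)/2.
= (77 - 44 + 1)/2
= 34/2 = 17

17


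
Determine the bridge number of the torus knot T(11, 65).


The bridge number of T(p,q) is min(p,q).
min(11, 65) = 11

11


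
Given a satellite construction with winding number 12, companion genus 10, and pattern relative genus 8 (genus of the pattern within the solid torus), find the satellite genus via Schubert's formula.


Schubert: g(satellite) = g_rel(pattern) + |winding| * g(companion),
where g_rel(pattern) is the genus of the pattern relative to the solid torus.
= 8 + 12 * 10
= 8 + 120 = 128

128


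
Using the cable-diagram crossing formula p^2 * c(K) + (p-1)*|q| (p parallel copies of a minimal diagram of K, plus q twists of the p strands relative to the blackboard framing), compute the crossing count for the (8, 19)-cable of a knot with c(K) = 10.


Step 1: Each of the c(K) crossings of the companion diagram becomes p*p = p^2 crossings among the p parallel strands, and each of the |q| twists s_1 s_2 ... s_(p-1) adds (p-1) crossings.
  Crossings = p^2 * c(K) + (p-1)*|q|
Step 2: = 8^2 * 10 + (8-1)*19
Step 3: = 64*10 + 7*19
Step 4: = 640 + 133 = 773

773


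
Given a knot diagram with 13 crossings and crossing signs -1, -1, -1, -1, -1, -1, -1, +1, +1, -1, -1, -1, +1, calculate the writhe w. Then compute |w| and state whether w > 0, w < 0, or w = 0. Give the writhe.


Step 1: Count positive crossings (+1).
Positive crossings: 3
Step 2: Count negative crossings (-1).
Negative crossings: 10
Step 3: Writhe = (positive) - (negative)
w = 3 - 10 = -7
Step 4: |w| = 7, and w is negative

-7


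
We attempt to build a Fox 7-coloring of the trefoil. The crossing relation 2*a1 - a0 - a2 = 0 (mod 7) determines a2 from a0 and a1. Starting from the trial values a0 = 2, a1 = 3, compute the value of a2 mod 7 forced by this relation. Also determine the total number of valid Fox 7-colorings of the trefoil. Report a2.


Step 1: Apply the given crossing relation 2*a1 - a0 - a2 = 0 (mod 7).
  a2 = 2*a1 - a0 mod 7
  a2 = 2*3 - 2 mod 7
  a2 = 6 - 2 mod 7
  a2 = 4 mod 7 = 4
Step 2: The trefoil has determinant 3.
  Number of Fox p-colorings (p prime) is p^2 if p = 3, else p.
  Since 7 does not divide 3, only trivial (constant) colorings exist.
  (So the trial a0 = 2, a1 = 3 with a0 != a1 does NOT extend to a valid coloring of the whole trefoil: the other two crossing relations require 3*(a1 - a0) = 0 (mod 7), which fails.)
  Total colorings = 7
Step 3: a2 = 4, total Fox 7-colorings = 7

4


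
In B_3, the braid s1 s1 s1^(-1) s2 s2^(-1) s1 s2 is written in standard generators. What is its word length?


The word length counts the number of generators (including inverses).
Listing each generator: s1, s1, s1^(-1), s2, s2^(-1), s1, s2
There are 7 generators in this braid word.

7


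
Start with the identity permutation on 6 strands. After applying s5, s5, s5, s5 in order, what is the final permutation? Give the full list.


Starting with identity [1, 2, 3, 4, 5, 6].
Apply generators in sequence:
  After s5: [1, 2, 3, 4, 6, 5]
  After s5: [1, 2, 3, 4, 5, 6]
  After s5: [1, 2, 3, 4, 6, 5]
  After s5: [1, 2, 3, 4, 5, 6]
Final permutation: [1, 2, 3, 4, 5, 6]

[1, 2, 3, 4, 5, 6]


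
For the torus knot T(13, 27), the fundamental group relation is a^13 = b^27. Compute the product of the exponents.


The relation is a^13 = b^27.
Product of exponents = 13 * 27
= 351

351


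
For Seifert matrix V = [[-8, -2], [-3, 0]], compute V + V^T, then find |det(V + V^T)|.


Step 1: Form V + V^T where V = [[-8, -2], [-3, 0]]
  V^T = [[-8, -3], [-2, 0]]
  V + V^T = [[-16, -5], [-5, 0]]
Step 2: det(V + V^T) = (-16)*0 - (-5)*(-5)
  = 0 - 25 = -25
Step 3: Knot determinant = |det(V + V^T)| = |-25| = 25

25


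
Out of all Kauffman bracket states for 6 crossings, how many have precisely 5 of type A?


We choose which 5 of 6 crossings get A-smoothings.
C(6, 5) = 6! / (5! * 1!)
= 6

6


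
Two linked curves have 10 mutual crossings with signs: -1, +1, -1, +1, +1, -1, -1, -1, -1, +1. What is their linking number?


Step 1: Count positive crossings: 4
Step 2: Count negative crossings: 6
Step 3: Sum of signs = 4 - 6 = -2
Step 4: Linking number = sum/2 = -2/2 = -1

-1


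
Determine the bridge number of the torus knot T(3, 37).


The bridge number of T(p,q) is min(p,q).
min(3, 37) = 3

3


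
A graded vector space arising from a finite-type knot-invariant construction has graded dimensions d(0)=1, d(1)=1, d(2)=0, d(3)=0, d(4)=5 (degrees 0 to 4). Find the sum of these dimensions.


Total dimension = d(0) + d(1) + ... + d(4)
= 1 + 1 + 0 + 0 + 5
= 7

7


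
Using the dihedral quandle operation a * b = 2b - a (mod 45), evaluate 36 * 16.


36 * 16 = 2*16 - 36 mod 45
= 32 - 36 mod 45
= -4 mod 45 = 41

41


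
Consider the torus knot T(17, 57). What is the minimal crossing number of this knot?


For a torus knot T(p, q) with gcd(p,q)=1,
the crossing number is min(p*(q-1), q*(p-1)).
p*(q-1) = 17*56 = 952
q*(p-1) = 57*16 = 912
min(952, 912) = 912

912


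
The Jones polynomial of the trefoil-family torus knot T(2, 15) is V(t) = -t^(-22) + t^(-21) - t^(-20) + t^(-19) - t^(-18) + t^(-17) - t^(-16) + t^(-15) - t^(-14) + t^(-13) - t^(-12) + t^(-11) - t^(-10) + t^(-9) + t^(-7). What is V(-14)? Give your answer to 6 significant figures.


Substituting t = -14 into V(t) = -t^(-22) + t^(-21) - t^(-20) + t^(-19) - t^(-18) + t^(-17) - t^(-16) + t^(-15) - t^(-14) + t^(-13) - t^(-12) + t^(-11) - t^(-10) + t^(-9) + t^(-7):
  (-)t^(-22) = -6.09794e-26
  (+)t^(-21) = -8.53712e-25
  (-)t^(-20) = -1.1952e-23
  (+)t^(-19) = -1.67327e-22
  (-)t^(-18) = -2.34258e-21
  (+)t^(-17) = -3.27962e-20
  (-)t^(-16) = -4.59147e-19
  (+)t^(-15) = -6.42805e-18
  (-)t^(-14) = -8.99927e-17
  (+)t^(-13) = -1.2599e-15
  (-)t^(-12) = -1.76386e-14
  (+)t^(-11) = -2.4694e-13
  (-)t^(-10) = -3.45716e-12
  (+)t^(-9) = -4.84003e-11
  (+)t^(-7) = -9.48645e-09
Sum = (-6.09794e-26) + (-8.53712e-25) + (-1.1952e-23) + (-1.67327e-22) + (-2.34258e-21) + (-3.27962e-20) + (-4.59147e-19) + (-6.42805e-18) + (-8.99927e-17) + (-1.2599e-15) + (-1.76386e-14) + (-2.4694e-13) + (-3.45716e-12) + (-4.84003e-11) + (-9.48645e-09)
= -9.538573971e-09
Rounded to 6 significant figures: -9.53857e-09

-9.53857e-09


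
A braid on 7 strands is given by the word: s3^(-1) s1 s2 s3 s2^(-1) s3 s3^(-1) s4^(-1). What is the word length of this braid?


The word length counts the number of generators (including inverses).
Listing each generator: s3^(-1), s1, s2, s3, s2^(-1), s3, s3^(-1), s4^(-1)
There are 8 generators in this braid word.

8


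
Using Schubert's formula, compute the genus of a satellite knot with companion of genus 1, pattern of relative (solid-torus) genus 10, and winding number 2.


Schubert: g(satellite) = g_rel(pattern) + |winding| * g(companion),
where g_rel(pattern) is the genus of the pattern relative to the solid torus.
= 10 + 2 * 1
= 10 + 2 = 12

12


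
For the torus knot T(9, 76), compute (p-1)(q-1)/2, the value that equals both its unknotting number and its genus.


For a torus knot T(p,q), both the unknotting number and genus equal (p-1)(q-1)/2.
= (9-1)(76-1)/2
= 8*75/2
= 600/2 = 300

300


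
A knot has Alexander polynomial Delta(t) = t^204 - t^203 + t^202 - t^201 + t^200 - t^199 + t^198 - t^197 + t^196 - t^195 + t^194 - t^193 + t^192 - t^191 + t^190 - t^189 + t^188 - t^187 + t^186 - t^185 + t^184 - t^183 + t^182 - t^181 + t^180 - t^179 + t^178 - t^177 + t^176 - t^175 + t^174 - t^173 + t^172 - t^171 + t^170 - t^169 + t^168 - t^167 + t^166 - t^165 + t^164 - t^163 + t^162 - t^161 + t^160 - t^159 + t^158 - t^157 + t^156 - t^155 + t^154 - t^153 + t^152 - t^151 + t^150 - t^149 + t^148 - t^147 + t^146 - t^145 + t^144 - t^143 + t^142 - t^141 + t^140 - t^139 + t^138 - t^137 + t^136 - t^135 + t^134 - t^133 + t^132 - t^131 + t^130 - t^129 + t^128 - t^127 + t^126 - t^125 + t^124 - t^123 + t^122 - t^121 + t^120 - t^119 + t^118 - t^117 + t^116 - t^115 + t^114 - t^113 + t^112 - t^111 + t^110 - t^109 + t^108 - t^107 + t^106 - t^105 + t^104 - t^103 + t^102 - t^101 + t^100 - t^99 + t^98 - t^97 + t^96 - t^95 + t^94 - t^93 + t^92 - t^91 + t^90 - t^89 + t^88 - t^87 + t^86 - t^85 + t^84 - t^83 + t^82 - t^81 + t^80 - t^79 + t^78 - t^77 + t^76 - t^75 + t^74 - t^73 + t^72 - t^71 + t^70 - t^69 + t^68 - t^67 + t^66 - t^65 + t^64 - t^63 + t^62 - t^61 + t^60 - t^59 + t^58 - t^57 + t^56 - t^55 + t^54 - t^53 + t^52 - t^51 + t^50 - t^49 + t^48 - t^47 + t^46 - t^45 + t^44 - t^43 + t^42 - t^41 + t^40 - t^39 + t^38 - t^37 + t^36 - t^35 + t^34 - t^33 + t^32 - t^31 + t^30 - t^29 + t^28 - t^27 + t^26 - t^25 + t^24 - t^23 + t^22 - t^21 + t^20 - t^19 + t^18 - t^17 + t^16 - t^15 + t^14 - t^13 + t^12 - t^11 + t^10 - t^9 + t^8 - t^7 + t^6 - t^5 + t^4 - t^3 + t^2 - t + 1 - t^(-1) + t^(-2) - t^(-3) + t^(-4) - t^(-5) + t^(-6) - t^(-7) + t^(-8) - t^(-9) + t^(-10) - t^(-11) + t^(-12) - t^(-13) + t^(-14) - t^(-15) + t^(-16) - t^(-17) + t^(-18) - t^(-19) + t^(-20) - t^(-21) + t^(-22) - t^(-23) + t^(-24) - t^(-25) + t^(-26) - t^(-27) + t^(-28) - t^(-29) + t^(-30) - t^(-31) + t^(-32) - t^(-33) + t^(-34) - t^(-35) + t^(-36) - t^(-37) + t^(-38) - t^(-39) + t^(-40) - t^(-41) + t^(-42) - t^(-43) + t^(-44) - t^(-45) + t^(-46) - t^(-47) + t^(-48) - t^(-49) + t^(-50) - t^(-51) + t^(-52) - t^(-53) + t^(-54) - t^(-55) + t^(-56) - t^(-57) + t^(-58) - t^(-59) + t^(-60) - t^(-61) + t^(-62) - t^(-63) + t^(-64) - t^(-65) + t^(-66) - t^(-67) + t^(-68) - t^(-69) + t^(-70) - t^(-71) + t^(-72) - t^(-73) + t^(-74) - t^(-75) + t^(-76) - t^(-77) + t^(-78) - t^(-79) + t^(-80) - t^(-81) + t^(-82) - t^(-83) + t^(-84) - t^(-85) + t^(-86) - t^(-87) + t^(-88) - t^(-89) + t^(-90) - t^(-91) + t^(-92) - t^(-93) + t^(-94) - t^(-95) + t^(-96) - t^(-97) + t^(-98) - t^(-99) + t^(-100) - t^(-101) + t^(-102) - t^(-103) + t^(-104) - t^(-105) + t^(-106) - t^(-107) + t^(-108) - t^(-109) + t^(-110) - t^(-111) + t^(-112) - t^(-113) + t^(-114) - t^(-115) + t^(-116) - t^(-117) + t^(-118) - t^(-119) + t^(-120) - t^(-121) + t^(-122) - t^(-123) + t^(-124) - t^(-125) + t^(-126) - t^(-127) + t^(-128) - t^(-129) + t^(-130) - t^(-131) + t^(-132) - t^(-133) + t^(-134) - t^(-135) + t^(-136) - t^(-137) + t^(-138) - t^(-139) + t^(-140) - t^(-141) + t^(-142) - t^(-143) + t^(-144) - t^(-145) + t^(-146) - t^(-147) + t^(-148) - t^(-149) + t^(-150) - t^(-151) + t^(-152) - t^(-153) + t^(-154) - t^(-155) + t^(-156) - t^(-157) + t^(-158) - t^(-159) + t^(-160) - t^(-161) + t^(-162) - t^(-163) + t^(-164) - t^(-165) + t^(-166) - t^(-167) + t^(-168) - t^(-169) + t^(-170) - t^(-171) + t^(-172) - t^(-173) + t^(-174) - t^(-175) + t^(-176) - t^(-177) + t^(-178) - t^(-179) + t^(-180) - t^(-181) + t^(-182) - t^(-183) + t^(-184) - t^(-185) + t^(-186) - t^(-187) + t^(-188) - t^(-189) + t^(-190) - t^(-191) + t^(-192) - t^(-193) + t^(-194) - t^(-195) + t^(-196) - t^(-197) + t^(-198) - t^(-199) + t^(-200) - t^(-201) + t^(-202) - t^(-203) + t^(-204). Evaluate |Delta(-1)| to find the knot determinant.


Step 1: The polynomial has 409 terms with alternating signs, exponents from 204 down to -204.
Step 2: Substitute t = -1. The i-th term has coefficient (-1)^i and exponent (m-i),
  so its value is (-1)^i * (-1)^(m-i) = (-1)^m = 1 for every i.
Step 3: All 409 terms equal 1, so Delta(-1) = 409 * (1) = 409
Step 4: |Delta(-1)| = 409

409


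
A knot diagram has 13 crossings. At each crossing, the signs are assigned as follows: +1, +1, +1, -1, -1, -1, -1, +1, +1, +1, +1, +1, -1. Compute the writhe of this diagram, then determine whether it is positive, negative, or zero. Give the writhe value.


Step 1: Count positive crossings (+1).
Positive crossings: 8
Step 2: Count negative crossings (-1).
Negative crossings: 5
Step 3: Writhe = (positive) - (negative)
w = 8 - 5 = 3
Step 4: |w| = 3, and w is positive

3


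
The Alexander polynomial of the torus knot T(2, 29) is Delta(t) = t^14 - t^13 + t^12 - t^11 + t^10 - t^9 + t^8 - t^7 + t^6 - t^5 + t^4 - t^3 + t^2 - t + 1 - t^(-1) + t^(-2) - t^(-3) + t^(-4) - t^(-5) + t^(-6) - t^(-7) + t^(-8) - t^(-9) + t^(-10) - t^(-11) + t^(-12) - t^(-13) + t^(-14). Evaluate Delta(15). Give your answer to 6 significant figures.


Substituting t = 15 into Delta(t) = t^14 - t^13 + t^12 - t^11 + t^10 - t^9 + t^8 - t^7 + t^6 - t^5 + t^4 - t^3 + t^2 - t + 1 - t^(-1) + t^(-2) - t^(-3) + t^(-4) - t^(-5) + t^(-6) - t^(-7) + t^(-8) - t^(-9) + t^(-10) - t^(-11) + t^(-12) - t^(-13) + t^(-14):
Term values: (29192926025390624) + (-1946195068359375) + (129746337890625) + (-8649755859375) + (576650390625) + (-38443359375) + (2562890625) + (-170859375) + (11390625) + (-759375) + (50625) + (-3375) + (225) + (-15) + (1) + (-0.0666667) + (0.00444444) + (-0.000296296) + (1.97531e-05) + (-1.31687e-06) + (8.77915e-08) + (-5.85277e-09) + (3.90184e-10) + (-2.60123e-11) + (1.73415e-12) + (-1.1561e-13) + (7.70735e-15) + (-5.13823e-16) + (3.42549e-17)
Sum = 2.736836815e+16
Rounded to 6 significant figures: 2.73684e+16

2.73684e+16


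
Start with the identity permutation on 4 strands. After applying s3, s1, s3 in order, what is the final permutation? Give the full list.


Starting with identity [1, 2, 3, 4].
Apply generators in sequence:
  After s3: [1, 2, 4, 3]
  After s1: [2, 1, 4, 3]
  After s3: [2, 1, 3, 4]
Final permutation: [2, 1, 3, 4]

[2, 1, 3, 4]


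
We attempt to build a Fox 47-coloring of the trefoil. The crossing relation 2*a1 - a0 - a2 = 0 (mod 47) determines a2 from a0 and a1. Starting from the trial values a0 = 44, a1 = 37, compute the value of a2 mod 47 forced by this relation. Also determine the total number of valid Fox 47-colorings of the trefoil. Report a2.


Step 1: Apply the given crossing relation 2*a1 - a0 - a2 = 0 (mod 47).
  a2 = 2*a1 - a0 mod 47
  a2 = 2*37 - 44 mod 47
  a2 = 74 - 44 mod 47
  a2 = 30 mod 47 = 30
Step 2: The trefoil has determinant 3.
  Number of Fox p-colorings (p prime) is p^2 if p = 3, else p.
  Since 47 does not divide 3, only trivial (constant) colorings exist.
  (So the trial a0 = 44, a1 = 37 with a0 != a1 does NOT extend to a valid coloring of the whole trefoil: the other two crossing relations require 3*(a1 - a0) = 0 (mod 47), which fails.)
  Total colorings = 47
Step 3: a2 = 30, total Fox 47-colorings = 47

30


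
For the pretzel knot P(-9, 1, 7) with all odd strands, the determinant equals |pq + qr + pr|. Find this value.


Step 1: Compute pq + qr + pr.
pq = (-9)*1 = -9
qr = 1*7 = 7
pr = (-9)*7 = -63
pq + qr + pr = -9 + 7 + (-63) = -65
Step 2: Take absolute value.
det(P(-9,1,7)) = |-65| = 65

65


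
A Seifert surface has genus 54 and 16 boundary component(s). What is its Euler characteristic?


chi = 2 - 2g - b
= 2 - 2*54 - 16
= 2 - 108 - 16 = -122

-122


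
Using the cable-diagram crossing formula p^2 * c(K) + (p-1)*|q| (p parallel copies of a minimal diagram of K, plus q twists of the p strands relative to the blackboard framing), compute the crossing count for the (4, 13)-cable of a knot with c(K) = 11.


Step 1: Each of the c(K) crossings of the companion diagram becomes p*p = p^2 crossings among the p parallel strands, and each of the |q| twists s_1 s_2 ... s_(p-1) adds (p-1) crossings.
  Crossings = p^2 * c(K) + (p-1)*|q|
Step 2: = 4^2 * 11 + (4-1)*13
Step 3: = 16*11 + 3*13
Step 4: = 176 + 39 = 215

215


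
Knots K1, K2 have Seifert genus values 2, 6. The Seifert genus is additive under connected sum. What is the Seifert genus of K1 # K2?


The Seifert genus is additive under connected sum.
Seifert genus(K1 # K2) = (2) + (6)
= 8

8


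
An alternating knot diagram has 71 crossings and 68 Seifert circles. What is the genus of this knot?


For alternating knots, g = (c - s + 1)/2.
= (71 - 68 + 1)/2
= 4/2 = 2

2


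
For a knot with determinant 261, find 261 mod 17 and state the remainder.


Step 1: A knot is p-colorable if and only if p divides its determinant.
Step 2: Compute 261 mod 17.
261 = 15 * 17 + 6
Step 3: 261 mod 17 = 6
Step 4: The knot is 17-colorable: no

6


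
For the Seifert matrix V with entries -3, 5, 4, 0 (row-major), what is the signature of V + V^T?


Step 1: V + V^T = [[-6, 9], [9, 0]]
Step 2: trace = -6, det = -81
Step 3: Discriminant = (-6)^2 - 4*(-81) = 360
Step 4: Eigenvalues: 6.48683, -12.4868
Step 5: Signature = (# positive eigenvalues) - (# negative eigenvalues) = 0

0


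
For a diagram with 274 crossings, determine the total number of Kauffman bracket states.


Each crossing contributes 2 choices (A-smoothing or B-smoothing).
Total states = 2^274 = 30354201441027016733116592294117482916287606860189680019559568902170379456331382784

30354201441027016733116592294117482916287606860189680019559568902170379456331382784


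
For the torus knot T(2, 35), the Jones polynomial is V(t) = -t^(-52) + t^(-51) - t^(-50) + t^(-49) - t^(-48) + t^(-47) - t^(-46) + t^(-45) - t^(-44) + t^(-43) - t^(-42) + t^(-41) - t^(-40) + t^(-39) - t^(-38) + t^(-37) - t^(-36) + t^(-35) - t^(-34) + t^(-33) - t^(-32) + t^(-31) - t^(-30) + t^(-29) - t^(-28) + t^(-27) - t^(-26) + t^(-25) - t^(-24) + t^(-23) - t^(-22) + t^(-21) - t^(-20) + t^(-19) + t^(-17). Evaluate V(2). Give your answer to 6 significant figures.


Substituting t = 2 into V(t) = -t^(-52) + t^(-51) - t^(-50) + t^(-49) - t^(-48) + t^(-47) - t^(-46) + t^(-45) - t^(-44) + t^(-43) - t^(-42) + t^(-41) - t^(-40) + t^(-39) - t^(-38) + t^(-37) - t^(-36) + t^(-35) - t^(-34) + t^(-33) - t^(-32) + t^(-31) - t^(-30) + t^(-29) - t^(-28) + t^(-27) - t^(-26) + t^(-25) - t^(-24) + t^(-23) - t^(-22) + t^(-21) - t^(-20) + t^(-19) + t^(-17):
  (-)t^(-52) = -2.22045e-16
  (+)t^(-51) = 4.44089e-16
  (-)t^(-50) = -8.88178e-16
  (+)t^(-49) = 1.77636e-15
  (-)t^(-48) = -3.55271e-15
  (+)t^(-47) = 7.10543e-15
  (-)t^(-46) = -1.42109e-14
  (+)t^(-45) = 2.84217e-14
  (-)t^(-44) = -5.68434e-14
  (+)t^(-43) = 1.13687e-13
  (-)t^(-42) = -2.27374e-13
  (+)t^(-41) = 4.54747e-13
  (-)t^(-40) = -9.09495e-13
  (+)t^(-39) = 1.81899e-12
  (-)t^(-38) = -3.63798e-12
  (+)t^(-37) = 7.27596e-12
  (-)t^(-36) = -1.45519e-11
  (+)t^(-35) = 2.91038e-11
  (-)t^(-34) = -5.82077e-11
  (+)t^(-33) = 1.16415e-10
  (-)t^(-32) = -2.32831e-10
  (+)t^(-31) = 4.65661e-10
  (-)t^(-30) = -9.31323e-10
  (+)t^(-29) = 1.86265e-09
  (-)t^(-28) = -3.72529e-09
  (+)t^(-27) = 7.45058e-09
  (-)t^(-26) = -1.49012e-08
  (+)t^(-25) = 2.98023e-08
  (-)t^(-24) = -5.96046e-08
  (+)t^(-23) = 1.19209e-07
  (-)t^(-22) = -2.38419e-07
  (+)t^(-21) = 4.76837e-07
  (-)t^(-20) = -9.53674e-07
  (+)t^(-19) = 1.90735e-06
  (+)t^(-17) = 7.62939e-06
Sum = (-2.22045e-16) + (4.44089e-16) + (-8.88178e-16) + (1.77636e-15) + (-3.55271e-15) + (7.10543e-15) + (-1.42109e-14) + (2.84217e-14) + (-5.68434e-14) + (1.13687e-13) + (-2.27374e-13) + (4.54747e-13) + (-9.09495e-13) + (1.81899e-12) + (-3.63798e-12) + (7.27596e-12) + (-1.45519e-11) + (2.91038e-11) + (-5.82077e-11) + (1.16415e-10) + (-2.32831e-10) + (4.65661e-10) + (-9.31323e-10) + (1.86265e-09) + (-3.72529e-09) + (7.45058e-09) + (-1.49012e-08) + (2.98023e-08) + (-5.96046e-08) + (1.19209e-07) + (-2.38419e-07) + (4.76837e-07) + (-9.53674e-07) + (1.90735e-06) + (7.62939e-06)
= 8.900960286e-06
Rounded to 6 significant figures: 8.90096e-06

8.90096e-06


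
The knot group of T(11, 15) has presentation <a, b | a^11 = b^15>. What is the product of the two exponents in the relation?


The relation is a^11 = b^15.
Product of exponents = 11 * 15
= 165

165


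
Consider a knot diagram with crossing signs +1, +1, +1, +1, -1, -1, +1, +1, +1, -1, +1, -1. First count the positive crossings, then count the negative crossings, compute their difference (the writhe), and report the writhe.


Step 1: Count positive crossings (+1).
Positive crossings: 8
Step 2: Count negative crossings (-1).
Negative crossings: 4
Step 3: Writhe = (positive) - (negative)
w = 8 - 4 = 4
Step 4: |w| = 4, and w is positive

4


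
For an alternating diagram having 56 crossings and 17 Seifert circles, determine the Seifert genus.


For alternating knots, g = (c - s + 1)/2.
= (56 - 17 + 1)/2
= 40/2 = 20

20


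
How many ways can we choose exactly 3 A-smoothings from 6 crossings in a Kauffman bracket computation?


We choose which 3 of 6 crossings get A-smoothings.
C(6, 3) = 6! / (3! * 3!)
= 20

20


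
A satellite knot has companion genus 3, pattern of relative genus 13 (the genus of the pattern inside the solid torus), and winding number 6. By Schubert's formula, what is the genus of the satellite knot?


Schubert: g(satellite) = g_rel(pattern) + |winding| * g(companion),
where g_rel(pattern) is the genus of the pattern relative to the solid torus.
= 13 + 6 * 3
= 13 + 18 = 31

31


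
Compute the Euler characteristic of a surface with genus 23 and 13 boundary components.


chi = 2 - 2g - b
= 2 - 2*23 - 13
= 2 - 46 - 13 = -57

-57


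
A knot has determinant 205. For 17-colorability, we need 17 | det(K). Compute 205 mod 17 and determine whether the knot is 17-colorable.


Step 1: A knot is p-colorable if and only if p divides its determinant.
Step 2: Compute 205 mod 17.
205 = 12 * 17 + 1
Step 3: 205 mod 17 = 1
Step 4: The knot is 17-colorable: no

1


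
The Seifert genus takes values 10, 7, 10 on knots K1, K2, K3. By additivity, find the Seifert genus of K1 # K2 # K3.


The Seifert genus is additive under connected sum.
Seifert genus(K1 # K2 # K3) = (10) + (7) + (10)
= 27

27


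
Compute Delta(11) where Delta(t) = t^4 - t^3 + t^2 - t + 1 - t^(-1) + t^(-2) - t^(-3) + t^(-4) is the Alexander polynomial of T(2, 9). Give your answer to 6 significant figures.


Substituting t = 11 into Delta(t) = t^4 - t^3 + t^2 - t + 1 - t^(-1) + t^(-2) - t^(-3) + t^(-4):
Term values: (14641) + (-1331) + (121) + (-11) + (1) + (-0.0909091) + (0.00826446) + (-0.000751315) + (6.83013e-05)
Sum = 13420.91667
Rounded to 6 significant figures: 13420.9

13420.9


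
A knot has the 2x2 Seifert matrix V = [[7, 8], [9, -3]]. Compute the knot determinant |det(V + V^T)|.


Step 1: Form V + V^T where V = [[7, 8], [9, -3]]
  V^T = [[7, 9], [8, -3]]
  V + V^T = [[14, 17], [17, -6]]
Step 2: det(V + V^T) = 14*(-6) - 17*17
  = -84 - 289 = -373
Step 3: Knot determinant = |det(V + V^T)| = |-373| = 373

373


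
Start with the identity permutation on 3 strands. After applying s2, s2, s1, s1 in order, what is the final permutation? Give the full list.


Starting with identity [1, 2, 3].
Apply generators in sequence:
  After s2: [1, 3, 2]
  After s2: [1, 2, 3]
  After s1: [2, 1, 3]
  After s1: [1, 2, 3]
Final permutation: [1, 2, 3]

[1, 2, 3]


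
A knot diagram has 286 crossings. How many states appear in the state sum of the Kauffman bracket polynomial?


Each crossing contributes 2 choices (A-smoothing or B-smoothing).
Total states = 2^286 = 124330809102446660538845562036705210025114037699336929360115994223289874253133343883264

124330809102446660538845562036705210025114037699336929360115994223289874253133343883264


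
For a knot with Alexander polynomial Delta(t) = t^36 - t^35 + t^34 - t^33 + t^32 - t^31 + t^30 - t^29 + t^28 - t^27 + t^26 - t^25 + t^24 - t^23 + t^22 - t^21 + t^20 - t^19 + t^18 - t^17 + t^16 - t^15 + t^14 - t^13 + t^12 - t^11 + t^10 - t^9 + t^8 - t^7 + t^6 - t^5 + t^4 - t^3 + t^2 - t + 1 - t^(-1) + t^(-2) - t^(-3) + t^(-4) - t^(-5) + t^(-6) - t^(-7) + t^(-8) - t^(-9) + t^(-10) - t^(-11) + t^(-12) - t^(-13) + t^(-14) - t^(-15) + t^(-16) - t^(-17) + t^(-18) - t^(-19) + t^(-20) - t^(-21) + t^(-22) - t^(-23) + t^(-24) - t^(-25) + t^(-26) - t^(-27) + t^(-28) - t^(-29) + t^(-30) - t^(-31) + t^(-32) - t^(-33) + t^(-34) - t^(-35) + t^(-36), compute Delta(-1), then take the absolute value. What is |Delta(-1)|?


Step 1: The polynomial has 73 terms with alternating signs, exponents from 36 down to -36.
Step 2: Substitute t = -1. The i-th term has coefficient (-1)^i and exponent (m-i),
  so its value is (-1)^i * (-1)^(m-i) = (-1)^m = 1 for every i.
Step 3: All 73 terms equal 1, so Delta(-1) = 73 * (1) = 73
Step 4: |Delta(-1)| = 73

73


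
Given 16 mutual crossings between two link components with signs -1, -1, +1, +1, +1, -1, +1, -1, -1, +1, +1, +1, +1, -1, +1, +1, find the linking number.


Step 1: Count positive crossings: 10
Step 2: Count negative crossings: 6
Step 3: Sum of signs = 10 - 6 = 4
Step 4: Linking number = sum/2 = 4/2 = 2

2


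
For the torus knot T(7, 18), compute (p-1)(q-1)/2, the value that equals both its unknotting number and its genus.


For a torus knot T(p,q), both the unknotting number and genus equal (p-1)(q-1)/2.
= (7-1)(18-1)/2
= 6*17/2
= 102/2 = 51

51


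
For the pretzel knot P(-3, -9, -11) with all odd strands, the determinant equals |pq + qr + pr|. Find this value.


Step 1: Compute pq + qr + pr.
pq = (-3)*(-9) = 27
qr = (-9)*(-11) = 99
pr = (-3)*(-11) = 33
pq + qr + pr = 27 + 99 + 33 = 159
Step 2: Take absolute value.
det(P(-3,-9,-11)) = |159| = 159

159


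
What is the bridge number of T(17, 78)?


The bridge number of T(p,q) is min(p,q).
min(17, 78) = 17

17


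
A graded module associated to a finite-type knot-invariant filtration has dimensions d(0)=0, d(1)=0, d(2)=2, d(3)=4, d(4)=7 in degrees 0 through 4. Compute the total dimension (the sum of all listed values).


Total dimension = d(0) + d(1) + ... + d(4)
= 0 + 0 + 2 + 4 + 7
= 13

13


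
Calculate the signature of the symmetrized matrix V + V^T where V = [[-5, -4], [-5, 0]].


Step 1: V + V^T = [[-10, -9], [-9, 0]]
Step 2: trace = -10, det = -81
Step 3: Discriminant = (-10)^2 - 4*(-81) = 424
Step 4: Eigenvalues: 5.29563, -15.2956
Step 5: Signature = (# positive eigenvalues) - (# negative eigenvalues) = 0

0


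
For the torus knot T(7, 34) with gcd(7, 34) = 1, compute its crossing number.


For a torus knot T(p, q) with gcd(p,q)=1,
the crossing number is min(p*(q-1), q*(p-1)).
p*(q-1) = 7*33 = 231
q*(p-1) = 34*6 = 204
min(231, 204) = 204

204


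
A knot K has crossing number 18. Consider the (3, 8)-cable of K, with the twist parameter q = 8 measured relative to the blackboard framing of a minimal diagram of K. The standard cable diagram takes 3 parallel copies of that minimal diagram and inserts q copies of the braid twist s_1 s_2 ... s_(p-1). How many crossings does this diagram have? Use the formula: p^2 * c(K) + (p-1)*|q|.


Step 1: Each of the c(K) crossings of the companion diagram becomes p*p = p^2 crossings among the p parallel strands, and each of the |q| twists s_1 s_2 ... s_(p-1) adds (p-1) crossings.
  Crossings = p^2 * c(K) + (p-1)*|q|
Step 2: = 3^2 * 18 + (3-1)*8
Step 3: = 9*18 + 2*8
Step 4: = 162 + 16 = 178

178


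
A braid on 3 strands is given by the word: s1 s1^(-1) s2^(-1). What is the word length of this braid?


The word length counts the number of generators (including inverses).
Listing each generator: s1, s1^(-1), s2^(-1)
There are 3 generators in this braid word.

3


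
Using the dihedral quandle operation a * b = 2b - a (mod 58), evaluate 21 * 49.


21 * 49 = 2*49 - 21 mod 58
= 98 - 21 mod 58
= 77 mod 58 = 19

19


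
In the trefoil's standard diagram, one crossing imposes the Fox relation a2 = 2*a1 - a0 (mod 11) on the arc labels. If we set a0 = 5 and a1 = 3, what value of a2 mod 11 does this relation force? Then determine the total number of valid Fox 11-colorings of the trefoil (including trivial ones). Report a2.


Step 1: Apply the given crossing relation 2*a1 - a0 - a2 = 0 (mod 11).
  a2 = 2*a1 - a0 mod 11
  a2 = 2*3 - 5 mod 11
  a2 = 6 - 5 mod 11
  a2 = 1 mod 11 = 1
Step 2: The trefoil has determinant 3.
  Number of Fox p-colorings (p prime) is p^2 if p = 3, else p.
  Since 11 does not divide 3, only trivial (constant) colorings exist.
  (So the trial a0 = 5, a1 = 3 with a0 != a1 does NOT extend to a valid coloring of the whole trefoil: the other two crossing relations require 3*(a1 - a0) = 0 (mod 11), which fails.)
  Total colorings = 11
Step 3: a2 = 1, total Fox 11-colorings = 11

1


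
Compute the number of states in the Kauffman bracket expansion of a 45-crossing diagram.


Each crossing contributes 2 choices (A-smoothing or B-smoothing).
Total states = 2^45 = 35184372088832

35184372088832


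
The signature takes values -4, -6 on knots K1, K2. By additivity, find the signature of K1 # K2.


The signature is additive under connected sum.
signature(K1 # K2) = (-4) + (-6)
= -10

-10


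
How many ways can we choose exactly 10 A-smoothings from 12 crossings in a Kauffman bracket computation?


We choose which 10 of 12 crossings get A-smoothings.
C(12, 10) = 12! / (10! * 2!)
= 66

66


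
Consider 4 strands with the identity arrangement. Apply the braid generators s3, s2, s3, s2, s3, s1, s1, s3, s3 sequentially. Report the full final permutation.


Starting with identity [1, 2, 3, 4].
Apply generators in sequence:
  After s3: [1, 2, 4, 3]
  After s2: [1, 4, 2, 3]
  After s3: [1, 4, 3, 2]
  After s2: [1, 3, 4, 2]
  After s3: [1, 3, 2, 4]
  After s1: [3, 1, 2, 4]
  After s1: [1, 3, 2, 4]
  After s3: [1, 3, 4, 2]
  After s3: [1, 3, 2, 4]
Final permutation: [1, 3, 2, 4]

[1, 3, 2, 4]


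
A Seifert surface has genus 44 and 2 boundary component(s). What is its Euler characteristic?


chi = 2 - 2g - b
= 2 - 2*44 - 2
= 2 - 88 - 2 = -88

-88


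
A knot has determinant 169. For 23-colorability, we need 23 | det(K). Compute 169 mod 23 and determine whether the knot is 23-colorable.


Step 1: A knot is p-colorable if and only if p divides its determinant.
Step 2: Compute 169 mod 23.
169 = 7 * 23 + 8
Step 3: 169 mod 23 = 8
Step 4: The knot is 23-colorable: no

8


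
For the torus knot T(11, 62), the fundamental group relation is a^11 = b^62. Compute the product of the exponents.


The relation is a^11 = b^62.
Product of exponents = 11 * 62
= 682

682


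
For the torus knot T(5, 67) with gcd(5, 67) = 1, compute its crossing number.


For a torus knot T(p, q) with gcd(p,q)=1,
the crossing number is min(p*(q-1), q*(p-1)).
p*(q-1) = 5*66 = 330
q*(p-1) = 67*4 = 268
min(330, 268) = 268

268


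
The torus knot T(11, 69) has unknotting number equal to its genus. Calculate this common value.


For a torus knot T(p,q), both the unknotting number and genus equal (p-1)(q-1)/2.
= (11-1)(69-1)/2
= 10*68/2
= 680/2 = 340

340


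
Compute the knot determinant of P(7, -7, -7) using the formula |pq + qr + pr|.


Step 1: Compute pq + qr + pr.
pq = 7*(-7) = -49
qr = (-7)*(-7) = 49
pr = 7*(-7) = -49
pq + qr + pr = -49 + 49 + (-49) = -49
Step 2: Take absolute value.
det(P(7,-7,-7)) = |-49| = 49

49


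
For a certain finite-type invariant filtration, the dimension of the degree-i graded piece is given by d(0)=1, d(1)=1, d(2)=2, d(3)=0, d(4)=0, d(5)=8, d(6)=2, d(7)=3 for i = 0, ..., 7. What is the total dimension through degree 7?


Total dimension = d(0) + d(1) + ... + d(7)
= 1 + 1 + 2 + 0 + 0 + 8 + 2 + 3
= 17

17


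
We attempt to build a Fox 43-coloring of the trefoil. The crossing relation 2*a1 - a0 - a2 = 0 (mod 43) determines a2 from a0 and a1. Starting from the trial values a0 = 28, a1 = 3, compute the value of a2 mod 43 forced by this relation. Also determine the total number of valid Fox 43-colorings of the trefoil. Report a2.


Step 1: Apply the given crossing relation 2*a1 - a0 - a2 = 0 (mod 43).
  a2 = 2*a1 - a0 mod 43
  a2 = 2*3 - 28 mod 43
  a2 = 6 - 28 mod 43
  a2 = -22 mod 43 = 21
Step 2: The trefoil has determinant 3.
  Number of Fox p-colorings (p prime) is p^2 if p = 3, else p.
  Since 43 does not divide 3, only trivial (constant) colorings exist.
  (So the trial a0 = 28, a1 = 3 with a0 != a1 does NOT extend to a valid coloring of the whole trefoil: the other two crossing relations require 3*(a1 - a0) = 0 (mod 43), which fails.)
  Total colorings = 43
Step 3: a2 = 21, total Fox 43-colorings = 43

21


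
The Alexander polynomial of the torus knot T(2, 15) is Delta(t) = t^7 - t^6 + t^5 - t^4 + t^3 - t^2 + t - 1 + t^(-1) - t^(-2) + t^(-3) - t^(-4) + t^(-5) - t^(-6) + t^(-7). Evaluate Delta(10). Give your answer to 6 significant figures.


Substituting t = 10 into Delta(t) = t^7 - t^6 + t^5 - t^4 + t^3 - t^2 + t - 1 + t^(-1) - t^(-2) + t^(-3) - t^(-4) + t^(-5) - t^(-6) + t^(-7):
Term values: (10000000) + (-1000000) + (100000) + (-10000) + (1000) + (-100) + (10) + (-1) + (0.1) + (-0.01) + (0.001) + (-0.0001) + (1e-05) + (-1e-06) + (1e-07)
Sum = 9090909.091
Rounded to 6 significant figures: 9.09091e+06

9.09091e+06


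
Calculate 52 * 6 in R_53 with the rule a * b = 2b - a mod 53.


52 * 6 = 2*6 - 52 mod 53
= 12 - 52 mod 53
= -40 mod 53 = 13

13


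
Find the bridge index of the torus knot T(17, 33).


The bridge number of T(p,q) is min(p,q).
min(17, 33) = 17

17


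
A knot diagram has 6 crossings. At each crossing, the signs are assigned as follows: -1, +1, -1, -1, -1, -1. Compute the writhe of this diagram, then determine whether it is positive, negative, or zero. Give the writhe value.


Step 1: Count positive crossings (+1).
Positive crossings: 1
Step 2: Count negative crossings (-1).
Negative crossings: 5
Step 3: Writhe = (positive) - (negative)
w = 1 - 5 = -4
Step 4: |w| = 4, and w is negative

-4


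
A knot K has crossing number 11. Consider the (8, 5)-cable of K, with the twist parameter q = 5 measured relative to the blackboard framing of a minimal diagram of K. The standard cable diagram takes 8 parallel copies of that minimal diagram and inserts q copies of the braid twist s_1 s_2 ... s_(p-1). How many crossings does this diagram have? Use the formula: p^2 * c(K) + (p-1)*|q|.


Step 1: Each of the c(K) crossings of the companion diagram becomes p*p = p^2 crossings among the p parallel strands, and each of the |q| twists s_1 s_2 ... s_(p-1) adds (p-1) crossings.
  Crossings = p^2 * c(K) + (p-1)*|q|
Step 2: = 8^2 * 11 + (8-1)*5
Step 3: = 64*11 + 7*5
Step 4: = 704 + 35 = 739

739


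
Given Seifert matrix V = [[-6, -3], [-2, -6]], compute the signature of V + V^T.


Step 1: V + V^T = [[-12, -5], [-5, -12]]
Step 2: trace = -24, det = 119
Step 3: Discriminant = (-24)^2 - 4*119 = 100
Step 4: Eigenvalues: -7, -17
Step 5: Signature = (# positive eigenvalues) - (# negative eigenvalues) = -2

-2


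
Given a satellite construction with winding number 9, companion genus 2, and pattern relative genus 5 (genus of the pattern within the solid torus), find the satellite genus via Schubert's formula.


Schubert: g(satellite) = g_rel(pattern) + |winding| * g(companion),
where g_rel(pattern) is the genus of the pattern relative to the solid torus.
= 5 + 9 * 2
= 5 + 18 = 23

23


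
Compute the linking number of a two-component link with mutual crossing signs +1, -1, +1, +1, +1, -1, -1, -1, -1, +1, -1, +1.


Step 1: Count positive crossings: 6
Step 2: Count negative crossings: 6
Step 3: Sum of signs = 6 - 6 = 0
Step 4: Linking number = sum/2 = 0/2 = 0

0


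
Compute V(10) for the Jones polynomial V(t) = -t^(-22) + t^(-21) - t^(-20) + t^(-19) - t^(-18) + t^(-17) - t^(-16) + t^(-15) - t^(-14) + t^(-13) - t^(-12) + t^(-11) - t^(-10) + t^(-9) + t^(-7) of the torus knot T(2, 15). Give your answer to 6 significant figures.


Substituting t = 10 into V(t) = -t^(-22) + t^(-21) - t^(-20) + t^(-19) - t^(-18) + t^(-17) - t^(-16) + t^(-15) - t^(-14) + t^(-13) - t^(-12) + t^(-11) - t^(-10) + t^(-9) + t^(-7):
  (-)t^(-22) = -1e-22
  (+)t^(-21) = 1e-21
  (-)t^(-20) = -1e-20
  (+)t^(-19) = 1e-19
  (-)t^(-18) = -1e-18
  (+)t^(-17) = 1e-17
  (-)t^(-16) = -1e-16
  (+)t^(-15) = 1e-15
  (-)t^(-14) = -1e-14
  (+)t^(-13) = 1e-13
  (-)t^(-12) = -1e-12
  (+)t^(-11) = 1e-11
  (-)t^(-10) = -1e-10
  (+)t^(-9) = 1e-09
  (+)t^(-7) = 1e-07
Sum = (-1e-22) + (1e-21) + (-1e-20) + (1e-19) + (-1e-18) + (1e-17) + (-1e-16) + (1e-15) + (-1e-14) + (1e-13) + (-1e-12) + (1e-11) + (-1e-10) + (1e-09) + (1e-07)
= 1.009090909e-07
Rounded to 6 significant figures: 1.00909e-07

1.00909e-07


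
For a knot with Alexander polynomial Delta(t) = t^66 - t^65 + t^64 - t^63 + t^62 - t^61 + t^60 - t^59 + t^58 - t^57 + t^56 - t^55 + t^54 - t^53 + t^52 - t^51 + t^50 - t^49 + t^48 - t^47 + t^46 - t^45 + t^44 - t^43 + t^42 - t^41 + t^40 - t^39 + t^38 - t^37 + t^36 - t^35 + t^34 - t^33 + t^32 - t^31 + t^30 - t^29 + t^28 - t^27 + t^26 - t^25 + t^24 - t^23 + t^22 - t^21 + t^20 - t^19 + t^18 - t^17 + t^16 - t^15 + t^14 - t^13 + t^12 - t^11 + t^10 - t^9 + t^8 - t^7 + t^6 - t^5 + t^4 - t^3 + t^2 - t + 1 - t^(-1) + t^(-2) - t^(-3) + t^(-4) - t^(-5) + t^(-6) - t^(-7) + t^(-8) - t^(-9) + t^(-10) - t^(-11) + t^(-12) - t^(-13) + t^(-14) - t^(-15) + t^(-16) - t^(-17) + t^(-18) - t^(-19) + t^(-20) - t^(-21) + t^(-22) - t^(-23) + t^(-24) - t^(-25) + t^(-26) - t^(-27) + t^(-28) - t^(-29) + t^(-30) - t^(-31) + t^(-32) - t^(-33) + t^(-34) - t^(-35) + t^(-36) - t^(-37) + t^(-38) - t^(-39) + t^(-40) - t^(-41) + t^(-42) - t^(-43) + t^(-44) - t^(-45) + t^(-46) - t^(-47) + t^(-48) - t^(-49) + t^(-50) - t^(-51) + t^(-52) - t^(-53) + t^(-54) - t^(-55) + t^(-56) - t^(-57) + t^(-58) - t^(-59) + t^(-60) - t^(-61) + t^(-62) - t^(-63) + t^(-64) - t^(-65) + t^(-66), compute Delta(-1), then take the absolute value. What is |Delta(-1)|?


Step 1: The polynomial has 133 terms with alternating signs, exponents from 66 down to -66.
Step 2: Substitute t = -1. The i-th term has coefficient (-1)^i and exponent (m-i),
  so its value is (-1)^i * (-1)^(m-i) = (-1)^m = 1 for every i.
Step 3: All 133 terms equal 1, so Delta(-1) = 133 * (1) = 133
Step 4: |Delta(-1)| = 133

133


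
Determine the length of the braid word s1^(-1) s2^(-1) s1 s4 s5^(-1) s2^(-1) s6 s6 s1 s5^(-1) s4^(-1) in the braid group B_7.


The word length counts the number of generators (including inverses).
Listing each generator: s1^(-1), s2^(-1), s1, s4, s5^(-1), s2^(-1), s6, s6, s1, s5^(-1), s4^(-1)
There are 11 generators in this braid word.

11


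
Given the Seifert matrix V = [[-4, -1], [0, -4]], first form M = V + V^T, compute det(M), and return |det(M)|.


Step 1: Form V + V^T where V = [[-4, -1], [0, -4]]
  V^T = [[-4, 0], [-1, -4]]
  V + V^T = [[-8, -1], [-1, -8]]
Step 2: det(V + V^T) = (-8)*(-8) - (-1)*(-1)
  = 64 - 1 = 63
Step 3: Knot determinant = |det(V + V^T)| = |63| = 63

63


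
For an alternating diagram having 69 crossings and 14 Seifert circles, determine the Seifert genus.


For alternating knots, g = (c - s + 1)/2.
= (69 - 14 + 1)/2
= 56/2 = 28

28


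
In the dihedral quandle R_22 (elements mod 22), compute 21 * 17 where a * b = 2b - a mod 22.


21 * 17 = 2*17 - 21 mod 22
= 34 - 21 mod 22
= 13 mod 22 = 13

13


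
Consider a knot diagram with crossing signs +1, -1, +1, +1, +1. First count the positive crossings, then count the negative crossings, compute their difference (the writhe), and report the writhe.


Step 1: Count positive crossings (+1).
Positive crossings: 4
Step 2: Count negative crossings (-1).
Negative crossings: 1
Step 3: Writhe = (positive) - (negative)
w = 4 - 1 = 3
Step 4: |w| = 3, and w is positive

3


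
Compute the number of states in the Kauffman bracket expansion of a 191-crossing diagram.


Each crossing contributes 2 choices (A-smoothing or B-smoothing).
Total states = 2^191 = 3138550867693340381917894711603833208051177722232017256448

3138550867693340381917894711603833208051177722232017256448


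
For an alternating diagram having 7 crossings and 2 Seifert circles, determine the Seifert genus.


For alternating knots, g = (c - s + 1)/2.
= (7 - 2 + 1)/2
= 6/2 = 3

3


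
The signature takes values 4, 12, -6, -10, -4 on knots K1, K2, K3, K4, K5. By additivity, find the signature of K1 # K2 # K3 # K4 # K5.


The signature is additive under connected sum.
signature(K1 # K2 # K3 # K4 # K5) = (4) + (12) + (-6) + (-10) + (-4)
= -4

-4
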